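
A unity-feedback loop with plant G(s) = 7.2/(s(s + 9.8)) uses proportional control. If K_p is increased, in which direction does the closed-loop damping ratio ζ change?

ζ = 9.8/(2√(7.2K_p)); increasing K_p raises the denominator, so ζ falls.

decrease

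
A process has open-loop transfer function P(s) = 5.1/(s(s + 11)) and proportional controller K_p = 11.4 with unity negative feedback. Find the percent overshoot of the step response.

3.79%

From 1 + K_pP(s) = 0: s² + 11s + 58.14 = 0 ⇒ ω_n = 7.625, ζ = 0.7213.
%OS = 100·exp(−πζ/√(1−ζ²)) = 100·exp(−π·0.7213/√0.4797) = 3.79%.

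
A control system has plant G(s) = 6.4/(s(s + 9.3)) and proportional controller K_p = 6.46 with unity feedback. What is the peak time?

Closed-loop characteristic equation: s² + 9.3s + 41.34 = 0, so ω_n = 6.43 rad/s and ζ = 9.3/(2·6.43) = 0.7232.
Damped frequency ω_d = ω_n√(1−ζ²) = 4.441 rad/s, so peak time T_p = π/ω_d = 0.707 s.

T_p = 0.707 s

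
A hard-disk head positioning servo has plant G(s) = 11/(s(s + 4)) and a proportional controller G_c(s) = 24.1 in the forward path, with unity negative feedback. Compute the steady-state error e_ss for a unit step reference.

0

The open loop G_c(s)G(s) has a pole at the origin (type 1), so the static position error constant is infinite and e_ss = 1/(1+∞) = 0.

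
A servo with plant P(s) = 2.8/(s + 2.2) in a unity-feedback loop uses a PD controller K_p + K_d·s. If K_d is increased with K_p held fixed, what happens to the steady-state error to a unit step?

K_d affects only the transient (the s-coefficient); the DC loop gain, and hence e_ss, depends only on K_p.

unchanged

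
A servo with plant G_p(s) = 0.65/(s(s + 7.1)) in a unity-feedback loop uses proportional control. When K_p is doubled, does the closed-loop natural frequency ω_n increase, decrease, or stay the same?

increase

ω_n = √(0.65·K_p), which grows with K_p.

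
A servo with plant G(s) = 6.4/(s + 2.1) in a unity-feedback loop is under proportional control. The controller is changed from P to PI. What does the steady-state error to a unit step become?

Adding integral action puts a pole at s = 0 in the forward path, raising the system type to 1; a type-1 loop has zero steady-state error to a step.

0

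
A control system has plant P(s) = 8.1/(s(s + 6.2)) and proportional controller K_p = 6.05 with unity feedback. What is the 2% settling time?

T_s ≈ 1.29 s

The closed-loop denominator s² + 6.2s + 49 gives ω_n = √49 = 7 and ζ = 6.2/(2ω_n) = 0.4428.
2% settling time T_s ≈ 4/(ζω_n) = 4/3.1 = 1.29 s.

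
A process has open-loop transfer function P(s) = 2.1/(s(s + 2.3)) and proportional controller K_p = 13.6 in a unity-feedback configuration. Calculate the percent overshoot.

50%

Closed-loop characteristic equation: s² + 2.3s + 28.56 = 0, so ω_n = 5.344 rad/s and ζ = 2.3/(2·5.344) = 0.2152.
%OS = 100·exp(−πζ/√(1−ζ²)) = 100·exp(−π·0.2152/√0.9537) = 50%.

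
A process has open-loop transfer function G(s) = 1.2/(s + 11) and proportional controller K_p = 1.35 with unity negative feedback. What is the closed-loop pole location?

s = -12.62

Closed-loop transfer function: T(s) = K_p·G(s)/(1 + K_p·G(s)) = 1.62/(s + 11 + 1.62) = 1.62/(s + 12.62).
The closed-loop pole is at s = −12.62.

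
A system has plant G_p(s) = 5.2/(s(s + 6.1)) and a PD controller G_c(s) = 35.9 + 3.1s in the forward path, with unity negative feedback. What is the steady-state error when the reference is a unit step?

The open loop G_c(s)G_p(s) has a pole at the origin (type 1), so the static position error constant is infinite and e_ss = 1/(1+∞) = 0.

0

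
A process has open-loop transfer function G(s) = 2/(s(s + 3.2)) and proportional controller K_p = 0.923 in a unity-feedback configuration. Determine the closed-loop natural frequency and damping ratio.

The closed-loop denominator is s(s+3.2) + 0.923·2 = s² + 3.2s + 1.846.
Matching s² + 2ζω_n s + ω_n²: ω_n = √1.846 = 1.359 rad/s and 2ζω_n = 3.2, so ζ = 3.2/(2·1.359) = 1.18.

ω_n = 1.36 rad/s, ζ = 1.18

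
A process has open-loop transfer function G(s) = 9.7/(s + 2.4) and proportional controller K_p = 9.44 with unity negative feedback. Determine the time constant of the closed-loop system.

τ = 0.0106 s

Closed-loop transfer function: T(s) = K_p·G(s)/(1 + K_p·G(s)) = 91.57/(s + 2.4 + 91.57) = 91.57/(s + 93.97).
Time constant τ = 1/93.97 = 0.0106 s.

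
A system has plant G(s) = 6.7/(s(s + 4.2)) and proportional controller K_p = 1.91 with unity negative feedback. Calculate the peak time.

The closed-loop denominator s² + 4.2s + 12.8 gives ω_n = √12.8 = 3.577 and ζ = 4.2/(2ω_n) = 0.587.
Damped frequency ω_d = ω_n√(1−ζ²) = 2.896 rad/s, so peak time T_p = π/ω_d = 1.08 s.

T_p = 1.08 s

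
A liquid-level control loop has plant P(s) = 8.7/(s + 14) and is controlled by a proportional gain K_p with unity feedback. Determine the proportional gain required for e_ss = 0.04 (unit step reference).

K_p = 38.6

For a type-0 loop with proportional control, e_ss = 1/(1 + K_p·P(0)).
P(0) = 0.6214. Require 1/(1 + K_p·0.6214) = 0.04, so 1 + 0.6214·K_p = 25.
K_p = (25 − 1)/0.6214 = 38.6.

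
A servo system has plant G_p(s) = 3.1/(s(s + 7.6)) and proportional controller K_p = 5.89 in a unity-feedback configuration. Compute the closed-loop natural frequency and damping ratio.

With unity feedback the closed-loop characteristic equation is s² + 7.6s + 5.89·3.1 = s² + 7.6s + 18.26 = 0.
So ω_n² = 18.26 ⇒ ω_n = 4.273 rad/s, and ζ = 7.6/(2ω_n) = 0.889.

ω_n = 4.27 rad/s, ζ = 0.889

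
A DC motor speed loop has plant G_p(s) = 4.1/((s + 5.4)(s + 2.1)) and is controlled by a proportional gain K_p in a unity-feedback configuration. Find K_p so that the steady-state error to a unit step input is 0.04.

K_p = 66.4

Steady-state error for a unit step on this type-0 loop is 1/(1 + K_p·G_p(0)).
G_p(0) = 0.3616. Require 1/(1 + K_p·0.3616) = 0.04, so 1 + 0.3616·K_p = 25.
K_p = (25 − 1)/0.3616 = 66.4.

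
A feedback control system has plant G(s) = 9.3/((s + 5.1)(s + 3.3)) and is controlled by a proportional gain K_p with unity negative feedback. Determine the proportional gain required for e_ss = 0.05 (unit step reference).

K_p = 34.4

For a type-0 loop with proportional control, e_ss = 1/(1 + K_p·G(0)).
G(0) = 0.5526. Require 1/(1 + K_p·0.5526) = 0.05, so 1 + 0.5526·K_p = 20.
K_p = (20 − 1)/0.5526 = 34.4.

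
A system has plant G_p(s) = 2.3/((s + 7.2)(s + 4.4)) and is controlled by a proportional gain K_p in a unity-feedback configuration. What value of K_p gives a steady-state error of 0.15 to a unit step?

Steady-state error for a unit step on this type-0 loop is 1/(1 + K_p·G_p(0)).
G_p(0) = 0.0726. Require 1/(1 + K_p·0.0726) = 0.15, so 1 + 0.0726·K_p = 6.667.
K_p = (6.667 − 1)/0.0726 = 78.1.

K_p = 78.1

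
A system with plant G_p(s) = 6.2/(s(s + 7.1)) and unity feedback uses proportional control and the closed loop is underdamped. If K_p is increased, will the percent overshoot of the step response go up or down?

increase

ζ = 7.1/(2√(6.2K_p)) decreases as K_p grows; lower damping means more overshoot.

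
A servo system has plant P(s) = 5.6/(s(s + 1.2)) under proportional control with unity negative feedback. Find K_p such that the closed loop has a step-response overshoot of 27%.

From %OS = 100·exp(−πζ/√(1−ζ²)) = 27%, ζ = −ln(0.27)/√(π²+ln²(0.27)) = 0.3847.
Characteristic equation s² + 1.2s + 5.6K_p = 0 gives ζ = 1.2/(2√(5.6K_p)).
Setting ζ = 0.3847: √(5.6K_p) = 1.2/(2·0.3847) = 1.56, so K_p = 2.433/5.6 = 0.434.

K_p = 0.434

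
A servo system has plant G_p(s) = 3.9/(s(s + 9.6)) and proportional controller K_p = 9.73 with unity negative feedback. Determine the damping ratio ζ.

With unity feedback the closed-loop characteristic equation is s² + 9.6s + 9.73·3.9 = s² + 9.6s + 37.95 = 0.
So ω_n² = 37.95 ⇒ ω_n = 6.16 rad/s, and ζ = 9.6/(2ω_n) = 0.779.

ζ = 0.779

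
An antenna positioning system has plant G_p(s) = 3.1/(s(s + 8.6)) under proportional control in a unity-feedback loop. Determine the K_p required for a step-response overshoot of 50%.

From %OS = 100·exp(−πζ/√(1−ζ²)) = 50%, ζ = −ln(0.5)/√(π²+ln²(0.5)) = 0.2155.
Characteristic equation s² + 8.6s + 3.1K_p = 0 gives ζ = 8.6/(2√(3.1K_p)).
Setting ζ = 0.2155: √(3.1K_p) = 8.6/(2·0.2155) = 19.96, so K_p = 398.3/3.1 = 128.

K_p = 128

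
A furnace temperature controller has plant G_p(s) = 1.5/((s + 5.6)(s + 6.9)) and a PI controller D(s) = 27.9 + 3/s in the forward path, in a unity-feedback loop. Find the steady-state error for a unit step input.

0

The open loop D(s)G_p(s) has a pole at the origin (type 1), so the static position error constant is infinite and e_ss = 1/(1+∞) = 0.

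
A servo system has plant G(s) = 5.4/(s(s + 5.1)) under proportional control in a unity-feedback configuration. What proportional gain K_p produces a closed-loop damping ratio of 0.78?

Closed-loop characteristic equation: s² + 5.1s + K_p·5.4 = 0.
So ω_n = √(5.4K_p) and 2ζω_n = 5.1, giving ζ = 5.1/(2√(5.4K_p)).
Setting ζ = 0.78: √(5.4K_p) = 5.1/(2·0.78) = 3.269, so K_p = 10.69/5.4 = 1.98.

K_p = 1.98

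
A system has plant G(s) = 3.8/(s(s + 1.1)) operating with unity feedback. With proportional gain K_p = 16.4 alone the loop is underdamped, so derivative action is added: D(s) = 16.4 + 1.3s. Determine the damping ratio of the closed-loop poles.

ζ = 0.383

Forward path: (16.4 + 1.3s)·3.8/(s(s+1.1)). The closed-loop characteristic equation is s² + (1.1 + 3.8·1.3)s + 3.8·16.4 = 0.
That is s² + 6.04s + 62.32 = 0, so ω_n = 7.894 rad/s and ζ = 6.04/(2·7.894) = 0.3826.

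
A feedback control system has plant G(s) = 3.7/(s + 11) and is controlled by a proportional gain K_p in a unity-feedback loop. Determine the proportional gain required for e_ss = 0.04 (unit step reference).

K_p = 71.4

Steady-state error for a unit step on this type-0 loop is 1/(1 + K_p·G(0)).
G(0) = 0.3364. Require 1/(1 + K_p·0.3364) = 0.04, so 1 + 0.3364·K_p = 25.
K_p = (25 − 1)/0.3364 = 71.4.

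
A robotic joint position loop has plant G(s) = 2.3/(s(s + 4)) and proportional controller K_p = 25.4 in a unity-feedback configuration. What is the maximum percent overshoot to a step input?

The closed-loop denominator s² + 4s + 58.42 gives ω_n = √58.42 = 7.643 and ζ = 4/(2ω_n) = 0.2617.
%OS = 100·exp(−πζ/√(1−ζ²)) = 100·exp(−π·0.2617/√0.9315) = 42.7%.

42.7%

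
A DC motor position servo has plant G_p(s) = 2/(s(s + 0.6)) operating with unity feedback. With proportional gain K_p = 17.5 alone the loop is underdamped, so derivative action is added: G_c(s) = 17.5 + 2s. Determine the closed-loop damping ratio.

Forward path: (17.5 + 2s)·2/(s(s+0.6)). The closed-loop characteristic equation is s² + (0.6 + 2·2)s + 2·17.5 = 0.
That is s² + 4.6s + 35 = 0, so ω_n = 5.916 rad/s and ζ = 4.6/(2·5.916) = 0.3888.

ζ = 0.389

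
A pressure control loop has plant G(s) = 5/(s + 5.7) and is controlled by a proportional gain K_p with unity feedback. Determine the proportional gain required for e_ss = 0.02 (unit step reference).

The loop is type 0, so e_ss(step) = 1/(1 + K_pos) with K_pos = K_p·G(0).
G(0) = 0.8772. Require 1/(1 + K_p·0.8772) = 0.02, so 1 + 0.8772·K_p = 50.
K_p = (50 − 1)/0.8772 = 55.9.

K_p = 55.9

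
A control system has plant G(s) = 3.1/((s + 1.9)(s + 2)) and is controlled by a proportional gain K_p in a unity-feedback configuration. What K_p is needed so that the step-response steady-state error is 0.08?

Steady-state error for a unit step on this type-0 loop is 1/(1 + K_p·G(0)).
G(0) = 0.8158. Require 1/(1 + K_p·0.8158) = 0.08, so 1 + 0.8158·K_p = 12.5.
K_p = (12.5 − 1)/0.8158 = 14.1.

K_p = 14.1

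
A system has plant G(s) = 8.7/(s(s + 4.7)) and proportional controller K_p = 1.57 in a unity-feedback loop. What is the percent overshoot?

Closed-loop characteristic equation: s² + 4.7s + 13.66 = 0, so ω_n = 3.696 rad/s and ζ = 4.7/(2·3.696) = 0.6359.
%OS = 100·exp(−πζ/√(1−ζ²)) = 100·exp(−π·0.6359/√0.5957) = 7.52%.

7.52%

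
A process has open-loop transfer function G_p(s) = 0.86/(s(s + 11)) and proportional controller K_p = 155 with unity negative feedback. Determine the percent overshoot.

18.2%

From 1 + K_pG_p(s) = 0: s² + 11s + 133.3 = 0 ⇒ ω_n = 11.55, ζ = 0.4764.
%OS = 100·exp(−πζ/√(1−ζ²)) = 100·exp(−π·0.4764/√0.7731) = 18.2%.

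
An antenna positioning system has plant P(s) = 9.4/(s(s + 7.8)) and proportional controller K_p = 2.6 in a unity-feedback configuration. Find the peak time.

Closed-loop characteristic equation: s² + 7.8s + 24.44 = 0, so ω_n = 4.944 rad/s and ζ = 7.8/(2·4.944) = 0.7889.
Damped frequency ω_d = ω_n√(1−ζ²) = 3.038 rad/s, so peak time T_p = π/ω_d = 1.03 s.

T_p = 1.03 s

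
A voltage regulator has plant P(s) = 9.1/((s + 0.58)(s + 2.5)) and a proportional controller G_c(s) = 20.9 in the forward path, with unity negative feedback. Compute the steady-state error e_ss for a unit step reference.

The loop is type 0. Static position error constant K_pos = G_c(0)·P(0) = 20.9·6.276 = 131.2.
Steady-state error to a unit step: e_ss = 1/(1+K_pos) = 1/132.2 = 0.00757.

0.00757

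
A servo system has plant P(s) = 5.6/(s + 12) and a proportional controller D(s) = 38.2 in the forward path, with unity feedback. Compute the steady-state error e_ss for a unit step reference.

0.0531

The loop is type 0. Static position error constant K_pos = D(0)·P(0) = 38.2·0.4667 = 17.83.
Steady-state error to a unit step: e_ss = 1/(1+K_pos) = 1/18.83 = 0.0531.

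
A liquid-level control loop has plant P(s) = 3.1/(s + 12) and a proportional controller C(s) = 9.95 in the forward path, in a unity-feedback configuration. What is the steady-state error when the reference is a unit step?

0.28

The loop is type 0. Static position error constant K_pos = C(0)·P(0) = 9.95·0.2583 = 2.57.
Steady-state error to a unit step: e_ss = 1/(1+K_pos) = 1/3.57 = 0.28.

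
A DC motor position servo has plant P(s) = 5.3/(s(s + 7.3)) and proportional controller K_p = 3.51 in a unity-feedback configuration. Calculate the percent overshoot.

0.681%

Closed-loop characteristic equation: s² + 7.3s + 18.6 = 0, so ω_n = 4.313 rad/s and ζ = 7.3/(2·4.313) = 0.8463.
%OS = 100·exp(−πζ/√(1−ζ²)) = 100·exp(−π·0.8463/√0.2839) = 0.681%.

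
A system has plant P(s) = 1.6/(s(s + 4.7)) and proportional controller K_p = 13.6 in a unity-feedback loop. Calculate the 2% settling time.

Closed-loop characteristic equation: s² + 4.7s + 21.76 = 0, so ω_n = 4.665 rad/s and ζ = 4.7/(2·4.665) = 0.5038.
2% settling time T_s ≈ 4/(ζω_n) = 4/2.35 = 1.7 s.

T_s ≈ 1.7 s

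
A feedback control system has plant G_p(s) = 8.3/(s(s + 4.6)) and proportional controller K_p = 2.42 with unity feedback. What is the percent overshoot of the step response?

The closed-loop denominator s² + 4.6s + 20.09 gives ω_n = √20.09 = 4.482 and ζ = 4.6/(2ω_n) = 0.5132.
%OS = 100·exp(−πζ/√(1−ζ²)) = 100·exp(−π·0.5132/√0.7366) = 15.3%.

15.3%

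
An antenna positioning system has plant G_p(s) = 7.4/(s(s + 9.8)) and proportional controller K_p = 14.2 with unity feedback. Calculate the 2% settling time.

From 1 + K_pG_p(s) = 0: s² + 9.8s + 105.1 = 0 ⇒ ω_n = 10.25, ζ = 0.478.
2% settling time T_s ≈ 4/(ζω_n) = 4/4.9 = 0.816 s.

T_s ≈ 0.816 s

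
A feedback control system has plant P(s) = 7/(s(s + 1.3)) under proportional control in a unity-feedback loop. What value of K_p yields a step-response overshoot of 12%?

K_p = 0.193

From %OS = 100·exp(−πζ/√(1−ζ²)) = 12%, ζ = −ln(0.12)/√(π²+ln²(0.12)) = 0.5594.
Characteristic equation s² + 1.3s + 7K_p = 0 gives ζ = 1.3/(2√(7K_p)).
Setting ζ = 0.5594: √(7K_p) = 1.3/(2·0.5594) = 1.162, so K_p = 1.35/7 = 0.193.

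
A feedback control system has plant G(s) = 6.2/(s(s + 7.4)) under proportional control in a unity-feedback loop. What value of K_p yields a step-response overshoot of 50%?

From %OS = 100·exp(−πζ/√(1−ζ²)) = 50%, ζ = −ln(0.5)/√(π²+ln²(0.5)) = 0.2155.
Characteristic equation s² + 7.4s + 6.2K_p = 0 gives ζ = 7.4/(2√(6.2K_p)).
Setting ζ = 0.2155: √(6.2K_p) = 7.4/(2·0.2155) = 17.17, so K_p = 294.9/6.2 = 47.6.

K_p = 47.6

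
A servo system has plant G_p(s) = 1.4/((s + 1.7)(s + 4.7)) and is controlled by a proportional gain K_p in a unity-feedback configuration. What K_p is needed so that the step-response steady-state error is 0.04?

K_p = 137

Steady-state error for a unit step on this type-0 loop is 1/(1 + K_p·G_p(0)).
G_p(0) = 0.1752. Require 1/(1 + K_p·0.1752) = 0.04, so 1 + 0.1752·K_p = 25.
K_p = (25 − 1)/0.1752 = 137.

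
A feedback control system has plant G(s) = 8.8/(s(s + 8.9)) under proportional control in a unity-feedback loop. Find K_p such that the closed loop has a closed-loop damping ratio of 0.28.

Closed-loop characteristic equation: s² + 8.9s + K_p·8.8 = 0.
So ω_n = √(8.8K_p) and 2ζω_n = 8.9, giving ζ = 8.9/(2√(8.8K_p)).
Setting ζ = 0.28: √(8.8K_p) = 8.9/(2·0.28) = 15.89, so K_p = 252.6/8.8 = 28.7.

K_p = 28.7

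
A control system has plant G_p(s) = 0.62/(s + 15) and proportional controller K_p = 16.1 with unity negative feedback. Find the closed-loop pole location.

Closed-loop transfer function: T(s) = K_p·G_p(s)/(1 + K_p·G_p(s)) = 9.982/(s + 15 + 9.982) = 9.982/(s + 24.98).
The closed-loop pole is at s = −24.98.

s = -24.98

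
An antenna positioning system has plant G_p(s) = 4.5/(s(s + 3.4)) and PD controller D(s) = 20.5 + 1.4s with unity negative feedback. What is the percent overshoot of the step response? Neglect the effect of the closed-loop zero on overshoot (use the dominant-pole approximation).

Forward path: (20.5 + 1.4s)·4.5/(s(s+3.4)). The closed-loop characteristic equation is s² + (3.4 + 4.5·1.4)s + 4.5·20.5 = 0.
That is s² + 9.7s + 92.25 = 0, so ω_n = 9.605 rad/s and ζ = 9.7/(2·9.605) = 0.505.
%OS = 100·exp(−πζ/√(1−ζ²)) = 15.9%.

15.9%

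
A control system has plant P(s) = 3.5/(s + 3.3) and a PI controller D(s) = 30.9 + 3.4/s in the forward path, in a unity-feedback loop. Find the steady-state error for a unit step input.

The open loop D(s)P(s) has a pole at the origin (type 1), so the static position error constant is infinite and e_ss = 1/(1+∞) = 0.

0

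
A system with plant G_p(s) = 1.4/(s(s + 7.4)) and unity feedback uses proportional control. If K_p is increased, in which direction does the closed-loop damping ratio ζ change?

decrease

ζ = 7.4/(2√(1.4K_p)); increasing K_p raises the denominator, so ζ falls.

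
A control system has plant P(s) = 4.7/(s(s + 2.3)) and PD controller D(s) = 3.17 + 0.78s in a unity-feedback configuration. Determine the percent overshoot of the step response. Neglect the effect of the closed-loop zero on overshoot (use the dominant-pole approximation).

Forward path: (3.17 + 0.78s)·4.7/(s(s+2.3)). The closed-loop characteristic equation is s² + (2.3 + 4.7·0.78)s + 4.7·3.17 = 0.
That is s² + 5.966s + 14.9 = 0, so ω_n = 3.86 rad/s and ζ = 5.966/(2·3.86) = 0.7728.
%OS = 100·exp(−πζ/√(1−ζ²)) = 2.18%.

2.18%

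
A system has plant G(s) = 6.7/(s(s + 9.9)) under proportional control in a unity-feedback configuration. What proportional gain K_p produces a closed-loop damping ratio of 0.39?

Closed-loop characteristic equation: s² + 9.9s + K_p·6.7 = 0.
So ω_n = √(6.7K_p) and 2ζω_n = 9.9, giving ζ = 9.9/(2√(6.7K_p)).
Setting ζ = 0.39: √(6.7K_p) = 9.9/(2·0.39) = 12.69, so K_p = 161.1/6.7 = 24.

K_p = 24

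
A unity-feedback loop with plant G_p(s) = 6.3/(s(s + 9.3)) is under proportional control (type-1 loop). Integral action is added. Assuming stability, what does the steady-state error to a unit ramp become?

0

The integrator raises the loop to type 2, so K_v → ∞ and e_ss to a ramp is zero.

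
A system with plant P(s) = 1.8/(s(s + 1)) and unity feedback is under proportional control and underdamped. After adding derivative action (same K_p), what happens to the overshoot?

The derivative term adds K·K_d to the s-coefficient of the characteristic equation, raising 2ζω_n while ω_n is unchanged; ζ increases, so overshoot decreases.

decrease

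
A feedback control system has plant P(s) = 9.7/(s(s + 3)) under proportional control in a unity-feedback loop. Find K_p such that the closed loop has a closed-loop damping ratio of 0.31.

K_p = 2.41

Closed-loop characteristic equation: s² + 3s + K_p·9.7 = 0.
So ω_n = √(9.7K_p) and 2ζω_n = 3, giving ζ = 3/(2√(9.7K_p)).
Setting ζ = 0.31: √(9.7K_p) = 3/(2·0.31) = 4.839, so K_p = 23.41/9.7 = 2.41.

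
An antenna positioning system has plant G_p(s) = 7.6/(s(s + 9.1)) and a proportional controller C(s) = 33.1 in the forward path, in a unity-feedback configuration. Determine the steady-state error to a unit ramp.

The loop has one pole at the origin (type 1). Velocity error constant K_v = lim_{s→0} s·C(s)G_p(s) = 33.1·7.6/9.1 = 27.64.
Steady-state error to a unit ramp: e_ss = 1/K_v = 0.0362.

0.0362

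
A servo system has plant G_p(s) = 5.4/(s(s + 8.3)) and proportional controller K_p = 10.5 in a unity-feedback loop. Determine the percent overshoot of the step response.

12.6%

From 1 + K_pG_p(s) = 0: s² + 8.3s + 56.7 = 0 ⇒ ω_n = 7.53, ζ = 0.5511.
%OS = 100·exp(−πζ/√(1−ζ²)) = 100·exp(−π·0.5511/√0.6963) = 12.6%.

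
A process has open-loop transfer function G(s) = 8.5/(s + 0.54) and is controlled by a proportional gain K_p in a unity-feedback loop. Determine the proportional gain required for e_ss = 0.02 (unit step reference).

For a type-0 loop with proportional control, e_ss = 1/(1 + K_p·G(0)).
G(0) = 15.74. Require 1/(1 + K_p·15.74) = 0.02, so 1 + 15.74·K_p = 50.
K_p = (50 − 1)/15.74 = 3.11.

K_p = 3.11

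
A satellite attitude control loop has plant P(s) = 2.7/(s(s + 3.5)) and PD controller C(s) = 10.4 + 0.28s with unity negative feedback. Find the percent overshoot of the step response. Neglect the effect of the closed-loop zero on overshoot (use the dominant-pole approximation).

Forward path: (10.4 + 0.28s)·2.7/(s(s+3.5)). The closed-loop characteristic equation is s² + (3.5 + 2.7·0.28)s + 2.7·10.4 = 0.
That is s² + 4.256s + 28.08 = 0, so ω_n = 5.299 rad/s and ζ = 4.256/(2·5.299) = 0.4016.
%OS = 100·exp(−πζ/√(1−ζ²)) = 25.2%.

25.2%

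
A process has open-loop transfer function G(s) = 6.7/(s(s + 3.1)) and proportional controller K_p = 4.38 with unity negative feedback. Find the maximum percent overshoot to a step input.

From 1 + K_pG(s) = 0: s² + 3.1s + 29.35 = 0 ⇒ ω_n = 5.417, ζ = 0.2861.
%OS = 100·exp(−πζ/√(1−ζ²)) = 100·exp(−π·0.2861/√0.9181) = 39.1%.

39.1%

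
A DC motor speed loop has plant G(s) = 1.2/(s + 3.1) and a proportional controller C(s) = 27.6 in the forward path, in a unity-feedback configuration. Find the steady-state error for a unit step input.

The loop is type 0. Static position error constant K_pos = C(0)·G(0) = 27.6·0.3871 = 10.68.
Steady-state error to a unit step: e_ss = 1/(1+K_pos) = 1/11.68 = 0.0856.

0.0856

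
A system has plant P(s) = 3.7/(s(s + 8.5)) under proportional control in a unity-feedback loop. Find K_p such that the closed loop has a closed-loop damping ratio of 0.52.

K_p = 18.1

Closed-loop characteristic equation: s² + 8.5s + K_p·3.7 = 0.
So ω_n = √(3.7K_p) and 2ζω_n = 8.5, giving ζ = 8.5/(2√(3.7K_p)).
Setting ζ = 0.52: √(3.7K_p) = 8.5/(2·0.52) = 8.173, so K_p = 66.8/3.7 = 18.1.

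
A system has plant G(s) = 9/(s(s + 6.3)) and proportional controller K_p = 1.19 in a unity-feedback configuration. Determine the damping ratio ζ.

ζ = 0.963

1 + K_p·G(s) = 0 gives s² + 6.3s + 10.71 = 0.
So ω_n² = 10.71 ⇒ ω_n = 3.273 rad/s, and ζ = 6.3/(2ω_n) = 0.963.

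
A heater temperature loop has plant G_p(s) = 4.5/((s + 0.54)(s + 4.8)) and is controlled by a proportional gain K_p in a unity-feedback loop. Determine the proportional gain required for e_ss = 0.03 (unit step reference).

For a type-0 loop with proportional control, e_ss = 1/(1 + K_p·G_p(0)).
G_p(0) = 1.736. Require 1/(1 + K_p·1.736) = 0.03, so 1 + 1.736·K_p = 33.33.
K_p = (33.33 − 1)/1.736 = 18.6.

K_p = 18.6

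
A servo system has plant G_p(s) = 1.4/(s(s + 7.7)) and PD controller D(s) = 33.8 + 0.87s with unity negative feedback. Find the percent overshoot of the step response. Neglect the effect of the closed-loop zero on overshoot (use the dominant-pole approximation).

6.9%

Forward path: (33.8 + 0.87s)·1.4/(s(s+7.7)). The closed-loop characteristic equation is s² + (7.7 + 1.4·0.87)s + 1.4·33.8 = 0.
That is s² + 8.918s + 47.32 = 0, so ω_n = 6.879 rad/s and ζ = 8.918/(2·6.879) = 0.6482.
%OS = 100·exp(−πζ/√(1−ζ²)) = 6.9%.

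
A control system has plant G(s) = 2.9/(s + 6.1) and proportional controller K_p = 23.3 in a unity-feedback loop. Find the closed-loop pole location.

s = -73.67

Closed-loop transfer function: T(s) = K_p·G(s)/(1 + K_p·G(s)) = 67.57/(s + 6.1 + 67.57) = 67.57/(s + 73.67).
The closed-loop pole is at s = −73.67.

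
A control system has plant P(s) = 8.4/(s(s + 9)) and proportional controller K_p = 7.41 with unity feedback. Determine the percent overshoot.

11.3%

From 1 + K_pP(s) = 0: s² + 9s + 62.24 = 0 ⇒ ω_n = 7.889, ζ = 0.5704.
%OS = 100·exp(−πζ/√(1−ζ²)) = 100·exp(−π·0.5704/√0.6747) = 11.3%.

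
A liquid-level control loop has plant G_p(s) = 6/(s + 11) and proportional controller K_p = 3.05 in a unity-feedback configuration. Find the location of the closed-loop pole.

s = -29.3

Closed-loop transfer function: T(s) = K_p·G_p(s)/(1 + K_p·G_p(s)) = 18.3/(s + 11 + 18.3) = 18.3/(s + 29.3).
The closed-loop pole is at s = −29.3.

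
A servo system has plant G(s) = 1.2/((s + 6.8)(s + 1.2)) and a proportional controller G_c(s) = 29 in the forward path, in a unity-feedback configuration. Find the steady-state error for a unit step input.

0.19

The loop is type 0. Static position error constant K_pos = G_c(0)·G(0) = 29·0.1471 = 4.265.
Steady-state error to a unit step: e_ss = 1/(1+K_pos) = 1/5.265 = 0.19.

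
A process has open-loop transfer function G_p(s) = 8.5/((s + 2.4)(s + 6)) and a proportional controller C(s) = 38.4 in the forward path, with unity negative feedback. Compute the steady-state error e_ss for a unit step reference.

The loop is type 0. Static position error constant K_pos = C(0)·G_p(0) = 38.4·0.5903 = 22.67.
Steady-state error to a unit step: e_ss = 1/(1+K_pos) = 1/23.67 = 0.0423.

0.0423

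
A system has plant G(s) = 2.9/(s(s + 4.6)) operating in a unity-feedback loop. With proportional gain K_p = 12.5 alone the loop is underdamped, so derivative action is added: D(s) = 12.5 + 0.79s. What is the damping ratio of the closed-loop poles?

ζ = 0.572

Forward path: (12.5 + 0.79s)·2.9/(s(s+4.6)). The closed-loop characteristic equation is s² + (4.6 + 2.9·0.79)s + 2.9·12.5 = 0.
That is s² + 6.891s + 36.25 = 0, so ω_n = 6.021 rad/s and ζ = 6.891/(2·6.021) = 0.5723.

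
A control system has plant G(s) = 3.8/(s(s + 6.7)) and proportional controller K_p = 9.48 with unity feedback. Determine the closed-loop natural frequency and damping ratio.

1 + K_p·G(s) = 0 gives s² + 6.7s + 36.02 = 0.
Matching s² + 2ζω_n s + ω_n²: ω_n = √36.02 = 6.002 rad/s and 2ζω_n = 6.7, so ζ = 6.7/(2·6.002) = 0.558.

ω_n = 6 rad/s, ζ = 0.558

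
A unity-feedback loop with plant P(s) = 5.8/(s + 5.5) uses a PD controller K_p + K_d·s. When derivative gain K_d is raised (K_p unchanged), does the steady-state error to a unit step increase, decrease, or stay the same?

unchanged

At s = 0 the derivative term contributes nothing: C(0) = K_p regardless of K_d, so K_pos = K_p·P(0) and e_ss are unchanged.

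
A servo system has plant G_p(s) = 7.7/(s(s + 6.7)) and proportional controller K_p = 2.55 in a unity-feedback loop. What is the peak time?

T_p = 1.08 s

Closed-loop characteristic equation: s² + 6.7s + 19.63 = 0, so ω_n = 4.431 rad/s and ζ = 6.7/(2·4.431) = 0.756.
Damped frequency ω_d = ω_n√(1−ζ²) = 2.9 rad/s, so peak time T_p = π/ω_d = 1.08 s.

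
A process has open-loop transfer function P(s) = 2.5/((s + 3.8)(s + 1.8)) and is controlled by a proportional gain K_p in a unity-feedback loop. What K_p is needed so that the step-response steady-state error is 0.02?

The loop is type 0, so e_ss(step) = 1/(1 + K_pos) with K_pos = K_p·P(0).
P(0) = 0.3655. Require 1/(1 + K_p·0.3655) = 0.02, so 1 + 0.3655·K_p = 50.
K_p = (50 − 1)/0.3655 = 134.

K_p = 134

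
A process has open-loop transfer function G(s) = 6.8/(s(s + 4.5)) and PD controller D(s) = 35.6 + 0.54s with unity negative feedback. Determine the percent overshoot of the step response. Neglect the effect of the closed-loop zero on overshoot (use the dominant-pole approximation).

42.5%

Forward path: (35.6 + 0.54s)·6.8/(s(s+4.5)). The closed-loop characteristic equation is s² + (4.5 + 6.8·0.54)s + 6.8·35.6 = 0.
That is s² + 8.172s + 242.1 = 0, so ω_n = 15.56 rad/s and ζ = 8.172/(2·15.56) = 0.2626.
%OS = 100·exp(−πζ/√(1−ζ²)) = 42.5%.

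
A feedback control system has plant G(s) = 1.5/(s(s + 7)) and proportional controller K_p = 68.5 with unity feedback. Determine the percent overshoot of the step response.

The closed-loop denominator s² + 7s + 102.8 gives ω_n = √102.8 = 10.14 and ζ = 7/(2ω_n) = 0.3453.
%OS = 100·exp(−πζ/√(1−ζ²)) = 100·exp(−π·0.3453/√0.8808) = 31.5%.

31.5%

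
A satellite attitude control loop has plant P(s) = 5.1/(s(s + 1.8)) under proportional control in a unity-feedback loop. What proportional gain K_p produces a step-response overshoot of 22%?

K_p = 0.843

From %OS = 100·exp(−πζ/√(1−ζ²)) = 22%, ζ = −ln(0.22)/√(π²+ln²(0.22)) = 0.4342.
Characteristic equation s² + 1.8s + 5.1K_p = 0 gives ζ = 1.8/(2√(5.1K_p)).
Setting ζ = 0.4342: √(5.1K_p) = 1.8/(2·0.4342) = 2.073, so K_p = 4.297/5.1 = 0.843.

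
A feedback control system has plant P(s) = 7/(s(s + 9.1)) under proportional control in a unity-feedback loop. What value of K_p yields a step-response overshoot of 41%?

K_p = 39.7

From %OS = 100·exp(−πζ/√(1−ζ²)) = 41%, ζ = −ln(0.41)/√(π²+ln²(0.41)) = 0.273.
Characteristic equation s² + 9.1s + 7K_p = 0 gives ζ = 9.1/(2√(7K_p)).
Setting ζ = 0.273: √(7K_p) = 9.1/(2·0.273) = 16.67, so K_p = 277.7/7 = 39.7.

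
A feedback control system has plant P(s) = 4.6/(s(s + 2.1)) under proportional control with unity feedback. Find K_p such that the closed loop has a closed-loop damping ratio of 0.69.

K_p = 0.503

Closed-loop characteristic equation: s² + 2.1s + K_p·4.6 = 0.
So ω_n = √(4.6K_p) and 2ζω_n = 2.1, giving ζ = 2.1/(2√(4.6K_p)).
Setting ζ = 0.69: √(4.6K_p) = 2.1/(2·0.69) = 1.522, so K_p = 2.316/4.6 = 0.503.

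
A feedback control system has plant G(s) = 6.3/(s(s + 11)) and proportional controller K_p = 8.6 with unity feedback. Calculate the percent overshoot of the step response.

Closed-loop characteristic equation: s² + 11s + 54.18 = 0, so ω_n = 7.361 rad/s and ζ = 11/(2·7.361) = 0.7472.
%OS = 100·exp(−πζ/√(1−ζ²)) = 100·exp(−π·0.7472/√0.4417) = 2.92%.

2.92%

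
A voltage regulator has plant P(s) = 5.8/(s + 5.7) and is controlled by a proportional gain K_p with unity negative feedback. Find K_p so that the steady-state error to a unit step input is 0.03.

K_p = 31.8

Steady-state error for a unit step on this type-0 loop is 1/(1 + K_p·P(0)).
P(0) = 1.018. Require 1/(1 + K_p·1.018) = 0.03, so 1 + 1.018·K_p = 33.33.
K_p = (33.33 − 1)/1.018 = 31.8.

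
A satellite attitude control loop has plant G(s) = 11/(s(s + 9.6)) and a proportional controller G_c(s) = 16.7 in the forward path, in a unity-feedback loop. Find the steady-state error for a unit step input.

0

The open loop G_c(s)G(s) has a pole at the origin (type 1), so the static position error constant is infinite and e_ss = 1/(1+∞) = 0.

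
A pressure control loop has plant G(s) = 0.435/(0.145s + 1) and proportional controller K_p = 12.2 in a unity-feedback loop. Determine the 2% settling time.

T_s ≈ 0.092 s

Closed loop: T(s) = K_p·G/(1+K_p·G) = 5.307/(0.145s + 1 + 5.307), with pole at s = −(1 + 5.307)/0.145 = −43.5.
τ = 1/43.5 = 0.02299 s, so 2% settling time ≈ 4τ = 0.092 s.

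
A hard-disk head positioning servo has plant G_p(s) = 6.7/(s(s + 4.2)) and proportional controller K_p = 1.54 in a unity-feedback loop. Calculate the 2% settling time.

T_s ≈ 1.9 s

From 1 + K_pG_p(s) = 0: s² + 4.2s + 10.32 = 0 ⇒ ω_n = 3.212, ζ = 0.6538.
2% settling time T_s ≈ 4/(ζω_n) = 4/2.1 = 1.9 s.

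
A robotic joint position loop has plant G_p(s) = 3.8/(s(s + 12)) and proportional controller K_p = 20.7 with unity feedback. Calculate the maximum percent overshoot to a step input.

Closed-loop characteristic equation: s² + 12s + 78.66 = 0, so ω_n = 8.869 rad/s and ζ = 12/(2·8.869) = 0.6765.
%OS = 100·exp(−πζ/√(1−ζ²)) = 100·exp(−π·0.6765/√0.5423) = 5.58%.

5.58%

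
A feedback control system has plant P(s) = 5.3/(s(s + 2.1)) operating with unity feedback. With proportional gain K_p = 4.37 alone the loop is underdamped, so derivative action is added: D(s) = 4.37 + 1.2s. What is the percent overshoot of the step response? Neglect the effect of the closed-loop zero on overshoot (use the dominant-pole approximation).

Forward path: (4.37 + 1.2s)·5.3/(s(s+2.1)). The closed-loop characteristic equation is s² + (2.1 + 5.3·1.2)s + 5.3·4.37 = 0.
That is s² + 8.46s + 23.16 = 0, so ω_n = 4.813 rad/s and ζ = 8.46/(2·4.813) = 0.8789.
%OS = 100·exp(−πζ/√(1−ζ²)) = 0.306%.

0.306%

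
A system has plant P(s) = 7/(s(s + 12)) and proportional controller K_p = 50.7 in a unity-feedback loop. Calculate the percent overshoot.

34.8%

From 1 + K_pP(s) = 0: s² + 12s + 354.9 = 0 ⇒ ω_n = 18.84, ζ = 0.3185.
%OS = 100·exp(−πζ/√(1−ζ²)) = 100·exp(−π·0.3185/√0.8986) = 34.8%.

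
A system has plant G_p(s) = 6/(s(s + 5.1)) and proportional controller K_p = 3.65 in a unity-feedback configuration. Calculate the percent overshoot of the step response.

13%

Closed-loop characteristic equation: s² + 5.1s + 21.9 = 0, so ω_n = 4.68 rad/s and ζ = 5.1/(2·4.68) = 0.5449.
%OS = 100·exp(−πζ/√(1−ζ²)) = 100·exp(−π·0.5449/√0.7031) = 13%.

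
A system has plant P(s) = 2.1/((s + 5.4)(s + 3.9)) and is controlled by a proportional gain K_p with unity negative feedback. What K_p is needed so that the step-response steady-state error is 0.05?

K_p = 191

The loop is type 0, so e_ss(step) = 1/(1 + K_pos) with K_pos = K_p·P(0).
P(0) = 0.09972. Require 1/(1 + K_p·0.09972) = 0.05, so 1 + 0.09972·K_p = 20.
K_p = (20 − 1)/0.09972 = 191.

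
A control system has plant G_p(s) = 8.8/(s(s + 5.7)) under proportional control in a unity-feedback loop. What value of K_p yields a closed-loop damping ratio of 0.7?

Closed-loop characteristic equation: s² + 5.7s + K_p·8.8 = 0.
So ω_n = √(8.8K_p) and 2ζω_n = 5.7, giving ζ = 5.7/(2√(8.8K_p)).
Setting ζ = 0.7: √(8.8K_p) = 5.7/(2·0.7) = 4.071, so K_p = 16.58/8.8 = 1.88.

K_p = 1.88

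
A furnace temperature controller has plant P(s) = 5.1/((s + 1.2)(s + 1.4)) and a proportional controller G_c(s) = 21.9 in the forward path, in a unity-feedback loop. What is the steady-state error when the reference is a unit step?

The loop is type 0. Static position error constant K_pos = G_c(0)·P(0) = 21.9·3.036 = 66.48.
Steady-state error to a unit step: e_ss = 1/(1+K_pos) = 1/67.48 = 0.0148.

0.0148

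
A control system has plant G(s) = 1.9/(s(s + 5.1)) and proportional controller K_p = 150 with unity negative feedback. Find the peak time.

T_p = 0.188 s

From 1 + K_pG(s) = 0: s² + 5.1s + 285 = 0 ⇒ ω_n = 16.88, ζ = 0.151.
Damped frequency ω_d = ω_n√(1−ζ²) = 16.69 rad/s, so peak time T_p = π/ω_d = 0.188 s.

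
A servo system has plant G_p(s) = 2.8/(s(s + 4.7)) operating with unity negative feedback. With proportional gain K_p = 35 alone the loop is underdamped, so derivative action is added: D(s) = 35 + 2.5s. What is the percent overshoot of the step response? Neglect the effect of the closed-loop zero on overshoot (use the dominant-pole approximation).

10%

Forward path: (35 + 2.5s)·2.8/(s(s+4.7)). The closed-loop characteristic equation is s² + (4.7 + 2.8·2.5)s + 2.8·35 = 0.
That is s² + 11.7s + 98 = 0, so ω_n = 9.899 rad/s and ζ = 11.7/(2·9.899) = 0.5909.
%OS = 100·exp(−πζ/√(1−ζ²)) = 10%.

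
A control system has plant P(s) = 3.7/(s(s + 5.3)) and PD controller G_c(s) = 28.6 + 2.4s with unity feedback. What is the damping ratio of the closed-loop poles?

ζ = 0.689

Forward path: (28.6 + 2.4s)·3.7/(s(s+5.3)). The closed-loop characteristic equation is s² + (5.3 + 3.7·2.4)s + 3.7·28.6 = 0.
That is s² + 14.18s + 105.8 = 0, so ω_n = 10.29 rad/s and ζ = 14.18/(2·10.29) = 0.6892.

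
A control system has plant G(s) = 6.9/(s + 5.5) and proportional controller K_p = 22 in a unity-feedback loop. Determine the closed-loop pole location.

Closed-loop transfer function: T(s) = K_p·G(s)/(1 + K_p·G(s)) = 151.8/(s + 5.5 + 151.8) = 151.8/(s + 157.3).
The closed-loop pole is at s = −157.3.

s = -157.3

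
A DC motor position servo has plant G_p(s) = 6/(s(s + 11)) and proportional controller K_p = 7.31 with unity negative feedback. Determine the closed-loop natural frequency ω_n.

With unity feedback the closed-loop characteristic equation is s² + 11s + 7.31·6 = s² + 11s + 43.86 = 0.
So ω_n² = 43.86 ⇒ ω_n = 6.623 rad/s, and ζ = 11/(2ω_n) = 0.83.

ω_n = 6.62 rad/s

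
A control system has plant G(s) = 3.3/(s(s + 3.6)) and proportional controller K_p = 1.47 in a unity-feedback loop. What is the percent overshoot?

1.16%

From 1 + K_pG(s) = 0: s² + 3.6s + 4.851 = 0 ⇒ ω_n = 2.202, ζ = 0.8173.
%OS = 100·exp(−πζ/√(1−ζ²)) = 100·exp(−π·0.8173/√0.3321) = 1.16%.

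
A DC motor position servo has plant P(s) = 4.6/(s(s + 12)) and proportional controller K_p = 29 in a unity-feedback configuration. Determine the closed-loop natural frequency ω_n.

ω_n = 11.5 rad/s

1 + K_p·P(s) = 0 gives s² + 12s + 133.4 = 0.
So ω_n² = 133.4 ⇒ ω_n = 11.55 rad/s, and ζ = 12/(2ω_n) = 0.519.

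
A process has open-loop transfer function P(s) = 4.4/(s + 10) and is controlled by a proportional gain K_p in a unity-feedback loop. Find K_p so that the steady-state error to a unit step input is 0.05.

K_p = 43.2

The loop is type 0, so e_ss(step) = 1/(1 + K_pos) with K_pos = K_p·P(0).
P(0) = 0.44. Require 1/(1 + K_p·0.44) = 0.05, so 1 + 0.44·K_p = 20.
K_p = (20 − 1)/0.44 = 43.2.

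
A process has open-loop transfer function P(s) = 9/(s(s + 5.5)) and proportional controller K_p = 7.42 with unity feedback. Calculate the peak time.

From 1 + K_pP(s) = 0: s² + 5.5s + 66.78 = 0 ⇒ ω_n = 8.172, ζ = 0.3365.
Damped frequency ω_d = ω_n√(1−ζ²) = 7.695 rad/s, so peak time T_p = π/ω_d = 0.408 s.

T_p = 0.408 s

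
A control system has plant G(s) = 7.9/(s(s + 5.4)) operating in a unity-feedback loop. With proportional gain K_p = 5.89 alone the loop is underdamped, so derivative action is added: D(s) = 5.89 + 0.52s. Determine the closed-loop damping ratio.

ζ = 0.697

Forward path: (5.89 + 0.52s)·7.9/(s(s+5.4)). The closed-loop characteristic equation is s² + (5.4 + 7.9·0.52)s + 7.9·5.89 = 0.
That is s² + 9.508s + 46.53 = 0, so ω_n = 6.821 rad/s and ζ = 9.508/(2·6.821) = 0.6969.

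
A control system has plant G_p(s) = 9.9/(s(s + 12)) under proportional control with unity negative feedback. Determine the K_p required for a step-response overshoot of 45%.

From %OS = 100·exp(−πζ/√(1−ζ²)) = 45%, ζ = −ln(0.45)/√(π²+ln²(0.45)) = 0.2463.
Characteristic equation s² + 12s + 9.9K_p = 0 gives ζ = 12/(2√(9.9K_p)).
Setting ζ = 0.2463: √(9.9K_p) = 12/(2·0.2463) = 24.36, so K_p = 593.2/9.9 = 59.9.

K_p = 59.9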